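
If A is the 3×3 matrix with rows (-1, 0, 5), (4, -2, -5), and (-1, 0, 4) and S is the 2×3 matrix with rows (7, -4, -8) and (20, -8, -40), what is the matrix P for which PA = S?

P = [[-2, 2, 3], [-4, 4, 0]]

Since A sits to the right of P, P = SA⁻¹.
A has determinant -2; A⁻¹ = [[4, 0, -5], [11/2, -1/2, -15/2], [1, 0, -1]].
P = SA⁻¹ = [[7, -4, -8], [20, -8, -40]] · [[4, 0, -5], [11/2, -1/2, -15/2], [1, 0, -1]] = [[-2, 2, 3], [-4, 4, 0]].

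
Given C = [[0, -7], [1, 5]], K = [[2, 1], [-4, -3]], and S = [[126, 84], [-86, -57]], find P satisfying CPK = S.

Isolating P: multiply by C⁻¹ from the left and K⁻¹ from the right, so P = C⁻¹SK⁻¹.
C has determinant 7; C⁻¹ = [[5/7, 1], [-1/7, 0]].
det K = -2; the adjugate gives K⁻¹ = [[3/2, 1/2], [-2, -1]].
C⁻¹S = [[4, 3], [-18, -12]].
P = (C⁻¹S)K⁻¹ = [[0, -1], [-3, 3]].

P = [[0, -1], [-3, 3]]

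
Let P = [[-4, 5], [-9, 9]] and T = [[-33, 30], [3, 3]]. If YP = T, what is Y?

Right-multiplying both sides by P⁻¹ gives Y = TP⁻¹.
det P = 9; the adjugate gives P⁻¹ = [[1, -5/9], [1, -4/9]].
Y = TP⁻¹ = [[-33, 30], [3, 3]] · [[1, -5/9], [1, -4/9]] = [[-3, 5], [6, -3]].

Y = [[-3, 5], [6, -3]]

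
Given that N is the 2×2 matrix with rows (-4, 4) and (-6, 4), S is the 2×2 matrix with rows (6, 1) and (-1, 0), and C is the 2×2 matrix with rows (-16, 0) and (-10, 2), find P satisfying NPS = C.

P = [[-1, -3], [-1, 1]]

P = N⁻¹CS⁻¹ (apply N⁻¹ on the left and S⁻¹ on the right).
N has determinant 8; N⁻¹ = [[1/2, -1/2], [3/4, -1/2]].
det S = 1; the adjugate gives S⁻¹ = [[0, -1], [1, 6]].
N⁻¹C = [[-3, -1], [-7, -1]].
P = (N⁻¹C)S⁻¹ = [[-1, -3], [-1, 1]].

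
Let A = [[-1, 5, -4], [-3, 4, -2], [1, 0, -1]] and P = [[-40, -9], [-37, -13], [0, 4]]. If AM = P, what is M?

A is on the left of M, so left-multiply by A⁻¹: M = A⁻¹P.
det A = -5; the adjugate gives A⁻¹ = [[4/5, -1, -6/5], [1, -1, -2], [4/5, -1, -11/5]].
M = A⁻¹P = [[4/5, -1, -6/5], [1, -1, -2], [4/5, -1, -11/5]] · [[-40, -9], [-37, -13], [0, 4]] = [[5, 1], [-3, -4], [5, -3]].

M = [[5, 1], [-3, -4], [5, -3]]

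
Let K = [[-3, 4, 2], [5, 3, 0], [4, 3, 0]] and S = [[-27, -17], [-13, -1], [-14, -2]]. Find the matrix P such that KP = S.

Since K multiplies P on the left, P = K⁻¹S.
det K = 6, so K⁻¹ = [[0, 1, -1], [0, -4/3, 5/3], [1/2, 25/6, -29/6]].
P = K⁻¹S = [[0, 1, -1], [0, -4/3, 5/3], [1/2, 25/6, -29/6]] · [[-27, -17], [-13, -1], [-14, -2]] = [[1, 1], [-6, -2], [0, -3]].

P = [[1, 1], [-6, -2], [0, -3]]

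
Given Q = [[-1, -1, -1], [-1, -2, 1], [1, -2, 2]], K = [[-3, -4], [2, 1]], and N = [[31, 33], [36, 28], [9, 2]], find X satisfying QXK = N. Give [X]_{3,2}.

Isolating X: multiply by Q⁻¹ from the left and K⁻¹ from the right, so X = Q⁻¹NK⁻¹.
Q has determinant -5; Q⁻¹ = [[2/5, -4/5, 3/5], [-3/5, 1/5, -2/5], [-4/5, 3/5, -1/5]].
K has determinant 5; K⁻¹ = [[1/5, 4/5], [-2/5, -3/5]].
Q⁻¹N = [[-11, -8], [-15, -15], [-5, -10]].
X = (Q⁻¹N)K⁻¹ = [[1, -4], [3, -3], [3, 2]].

2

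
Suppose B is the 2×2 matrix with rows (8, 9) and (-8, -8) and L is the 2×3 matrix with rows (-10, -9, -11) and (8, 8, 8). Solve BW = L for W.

W = [[1, 0, 2], [-2, -1, -3]]

B is on the left of W, so left-multiply by B⁻¹: W = B⁻¹L.
det B = 8, so B⁻¹ = [[-1, -9/8], [1, 1]].
W = B⁻¹L = [[-1, -9/8], [1, 1]] · [[-10, -9, -11], [8, 8, 8]] = [[1, 0, 2], [-2, -1, -3]].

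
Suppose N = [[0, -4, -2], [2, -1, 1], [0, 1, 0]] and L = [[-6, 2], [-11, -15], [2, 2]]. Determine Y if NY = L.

Since N multiplies Y on the left, Y = N⁻¹L.
det N = -4; the adjugate gives N⁻¹ = [[1/4, 1/2, 3/2], [0, 0, 1], [-1/2, 0, -2]].
Y = N⁻¹L = [[1/4, 1/2, 3/2], [0, 0, 1], [-1/2, 0, -2]] · [[-6, 2], [-11, -15], [2, 2]] = [[-4, -4], [2, 2], [-1, -5]].

Y = [[-4, -4], [2, 2], [-1, -5]]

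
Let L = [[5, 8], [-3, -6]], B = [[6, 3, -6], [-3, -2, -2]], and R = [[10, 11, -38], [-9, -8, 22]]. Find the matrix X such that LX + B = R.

LX = R − B = [[4, 8, -32], [-6, -6, 24]].
Left-multiplying both sides by L⁻¹ gives X = L⁻¹(R − B).
det L = -6, so L⁻¹ = [[1, 4/3], [-1/2, -5/6]].
X = L⁻¹(R − B) = [[-4, 0, 0], [3, 1, -4]].

X = [[-4, 0, 0], [3, 1, -4]]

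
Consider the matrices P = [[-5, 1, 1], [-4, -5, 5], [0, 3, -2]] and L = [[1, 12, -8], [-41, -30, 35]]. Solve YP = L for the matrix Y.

Y = [[-1, 1, 6], [5, 4, -5]]

P is on the right of Y, so right-multiply by P⁻¹: Y = LP⁻¹.
det P = 5; the adjugate gives P⁻¹ = [[-1, 1, 2], [-8/5, 2, 21/5], [-12/5, 3, 29/5]].
Y = LP⁻¹ = [[1, 12, -8], [-41, -30, 35]] · [[-1, 1, 2], [-8/5, 2, 21/5], [-12/5, 3, 29/5]] = [[-1, 1, 6], [5, 4, -5]].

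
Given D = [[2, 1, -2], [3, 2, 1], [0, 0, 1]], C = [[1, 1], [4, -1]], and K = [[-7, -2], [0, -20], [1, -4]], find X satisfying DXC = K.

Isolating X: multiply by D⁻¹ from the left and C⁻¹ from the right, so X = D⁻¹KC⁻¹.
det D = 1; the adjugate gives D⁻¹ = [[2, -1, 5], [-3, 2, -8], [0, 0, 1]].
det C = -5; the adjugate gives C⁻¹ = [[1/5, 1/5], [4/5, -1/5]].
D⁻¹K = [[-9, -4], [13, -2], [1, -4]].
X = (D⁻¹K)C⁻¹ = [[-5, -1], [1, 3], [-3, 1]].

X = [[-5, -1], [1, 3], [-3, 1]]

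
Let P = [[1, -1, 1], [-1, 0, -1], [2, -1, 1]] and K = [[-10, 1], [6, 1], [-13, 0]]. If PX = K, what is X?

P is on the left of X, so left-multiply by P⁻¹: X = P⁻¹K.
det P = 1, so P⁻¹ = [[-1, 0, 1], [-1, -1, 0], [1, -1, -1]].
X = P⁻¹K = [[-1, 0, 1], [-1, -1, 0], [1, -1, -1]] · [[-10, 1], [6, 1], [-13, 0]] = [[-3, -1], [4, -2], [-3, 0]].

X = [[-3, -1], [4, -2], [-3, 0]]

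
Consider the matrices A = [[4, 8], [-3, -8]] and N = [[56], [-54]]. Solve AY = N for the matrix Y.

Left-multiplying both sides by A⁻¹ gives Y = A⁻¹N.
A has determinant -8; A⁻¹ = [[1, 1], [-3/8, -1/2]].
Y = A⁻¹N = [[1, 1], [-3/8, -1/2]] · [[56], [-54]] = [[2], [6]].

Y = [[2], [6]]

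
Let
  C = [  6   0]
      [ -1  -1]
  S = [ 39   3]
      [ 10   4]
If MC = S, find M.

Since C sits to the right of M, M = SC⁻¹.
C has determinant -6; C⁻¹ = [[1/6, 0], [-1/6, -1]].
M = SC⁻¹ = [[39, 3], [10, 4]] · [[1/6, 0], [-1/6, -1]] = [[6, -3], [1, -4]].

M = [[6, -3], [1, -4]]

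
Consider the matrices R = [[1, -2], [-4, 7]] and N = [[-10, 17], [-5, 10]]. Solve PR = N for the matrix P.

P = [[2, 3], [-5, 0]]

R is on the right of P, so right-multiply by R⁻¹: P = NR⁻¹.
R has determinant -1; R⁻¹ = [[-7, -2], [-4, -1]].
P = NR⁻¹ = [[-10, 17], [-5, 10]] · [[-7, -2], [-4, -1]] = [[2, 3], [-5, 0]].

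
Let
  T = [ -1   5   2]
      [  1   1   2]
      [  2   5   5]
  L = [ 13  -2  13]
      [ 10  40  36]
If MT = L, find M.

M = [[-4, 3, 3], [3, 5, 4]]

T is on the right of M, so right-multiply by T⁻¹: M = LT⁻¹.
det T = 6; the adjugate gives T⁻¹ = [[-5/6, -5/2, 4/3], [-1/6, -3/2, 2/3], [1/2, 5/2, -1]].
M = LT⁻¹ = [[13, -2, 13], [10, 40, 36]] · [[-5/6, -5/2, 4/3], [-1/6, -3/2, 2/3], [1/2, 5/2, -1]] = [[-4, 3, 3], [3, 5, 4]].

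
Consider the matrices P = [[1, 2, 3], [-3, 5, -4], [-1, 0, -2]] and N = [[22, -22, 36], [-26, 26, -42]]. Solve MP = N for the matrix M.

Since P sits to the right of M, M = NP⁻¹.
P has determinant 1; P⁻¹ = [[-10, 4, -23], [-2, 1, -5], [5, -2, 11]].
M = NP⁻¹ = [[22, -22, 36], [-26, 26, -42]] · [[-10, 4, -23], [-2, 1, -5], [5, -2, 11]] = [[4, -6, 0], [-2, 6, 6]].

M = [[4, -6, 0], [-2, 6, 6]]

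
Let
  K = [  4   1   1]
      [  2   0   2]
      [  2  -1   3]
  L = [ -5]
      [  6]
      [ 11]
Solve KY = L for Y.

Since K multiplies Y on the left, Y = K⁻¹L.
det K = 4, so K⁻¹ = [[1/2, -1, 1/2], [-1/2, 5/2, -3/2], [-1/2, 3/2, -1/2]].
Y = K⁻¹L = [[1/2, -1, 1/2], [-1/2, 5/2, -3/2], [-1/2, 3/2, -1/2]] · [[-5], [6], [11]] = [[-3], [1], [6]].

Y = [[-3], [1], [6]]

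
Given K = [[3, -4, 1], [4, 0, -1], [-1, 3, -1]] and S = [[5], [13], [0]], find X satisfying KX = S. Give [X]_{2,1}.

-1

Since K multiplies X on the left, X = K⁻¹S.
K has determinant 1; K⁻¹ = [[3, -1, 4], [5, -2, 7], [12, -5, 16]].
X = K⁻¹S = [[3, -1, 4], [5, -2, 7], [12, -5, 16]] · [[5], [13], [0]] = [[2], [-1], [-5]].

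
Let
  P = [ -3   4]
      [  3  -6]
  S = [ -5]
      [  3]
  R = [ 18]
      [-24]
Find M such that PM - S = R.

M = [[1], [4]]

PM = R + S = [[13], [-21]].
P is on the left of M, so left-multiply by P⁻¹: M = P⁻¹(R + S).
P has determinant 6; P⁻¹ = [[-1, -2/3], [-1/2, -1/2]].
M = P⁻¹(R + S) = [[1], [4]].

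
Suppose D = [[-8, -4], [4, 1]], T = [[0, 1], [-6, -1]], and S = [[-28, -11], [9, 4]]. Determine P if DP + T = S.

P = [[4, 1], [-1, 1]]

DP = S − T = [[-28, -12], [15, 5]].
Left-multiplying both sides by D⁻¹ gives P = D⁻¹(S − T).
det D = 8, so D⁻¹ = [[1/8, 1/2], [-1/2, -1]].
P = D⁻¹(S − T) = [[4, 1], [-1, 1]].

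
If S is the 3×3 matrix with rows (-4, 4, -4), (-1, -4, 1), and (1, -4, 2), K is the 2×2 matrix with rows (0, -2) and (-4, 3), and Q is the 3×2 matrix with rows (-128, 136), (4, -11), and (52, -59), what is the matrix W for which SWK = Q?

W = S⁻¹QK⁻¹ (apply S⁻¹ on the left and K⁻¹ on the right).
S has determinant -4; S⁻¹ = [[1, -2, 3], [-3/4, 1, -2], [-2, 3, -5]].
det K = -8, so K⁻¹ = [[-3/8, -1/4], [-1/2, 0]].
S⁻¹Q = [[20, -19], [-4, 5], [8, -10]].
W = (S⁻¹Q)K⁻¹ = [[2, -5], [-1, 1], [2, -2]].

W = [[2, -5], [-1, 1], [2, -2]]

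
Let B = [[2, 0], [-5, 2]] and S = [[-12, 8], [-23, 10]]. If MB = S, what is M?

Right-multiplying both sides by B⁻¹ gives M = SB⁻¹.
det B = 4; the adjugate gives B⁻¹ = [[1/2, 0], [5/4, 1/2]].
M = SB⁻¹ = [[-12, 8], [-23, 10]] · [[1/2, 0], [5/4, 1/2]] = [[4, 4], [1, 5]].

M = [[4, 4], [1, 5]]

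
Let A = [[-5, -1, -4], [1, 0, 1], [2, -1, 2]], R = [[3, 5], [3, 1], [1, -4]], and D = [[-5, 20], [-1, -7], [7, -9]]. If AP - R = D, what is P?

P = [[-2, -2], [-4, 1], [4, -4]]

AP = D + R = [[-2, 25], [2, -6], [8, -13]].
Left-multiplying both sides by A⁻¹ gives P = A⁻¹(D + R).
det A = -1, so A⁻¹ = [[-1, -6, 1], [0, 2, -1], [1, 7, -1]].
P = A⁻¹(D + R) = [[-2, -2], [-4, 1], [4, -4]].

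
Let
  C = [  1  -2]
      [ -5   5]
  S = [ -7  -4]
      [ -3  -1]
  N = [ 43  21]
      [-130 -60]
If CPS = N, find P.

P = [[0, -3], [2, 1]]

P = C⁻¹NS⁻¹ (apply C⁻¹ on the left and S⁻¹ on the right).
det C = -5, so C⁻¹ = [[-1, -2/5], [-1, -1/5]].
det S = -5, so S⁻¹ = [[1/5, -4/5], [-3/5, 7/5]].
C⁻¹N = [[9, 3], [-17, -9]].
P = (C⁻¹N)S⁻¹ = [[0, -3], [2, 1]].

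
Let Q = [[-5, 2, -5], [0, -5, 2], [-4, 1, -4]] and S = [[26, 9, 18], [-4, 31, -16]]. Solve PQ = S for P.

Q is on the right of P, so right-multiply by Q⁻¹: P = SQ⁻¹.
det Q = -6; the adjugate gives Q⁻¹ = [[-3, -1/2, 7/2], [4/3, 0, -5/3], [10/3, 1/2, -25/6]].
P = SQ⁻¹ = [[26, 9, 18], [-4, 31, -16]] · [[-3, -1/2, 7/2], [4/3, 0, -5/3], [10/3, 1/2, -25/6]] = [[-6, -4, 1], [0, -6, 1]].

P = [[-6, -4, 1], [0, -6, 1]]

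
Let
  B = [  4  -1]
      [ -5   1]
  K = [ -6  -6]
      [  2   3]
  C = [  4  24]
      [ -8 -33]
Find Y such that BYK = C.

Isolating Y: multiply by B⁻¹ from the left and K⁻¹ from the right, so Y = B⁻¹CK⁻¹.
det B = -1; the adjugate gives B⁻¹ = [[-1, -1], [-5, -4]].
det K = -6, so K⁻¹ = [[-1/2, -1], [1/3, 1]].
B⁻¹C = [[4, 9], [12, 12]].
Y = (B⁻¹C)K⁻¹ = [[1, 5], [-2, 0]].

Y = [[1, 5], [-2, 0]]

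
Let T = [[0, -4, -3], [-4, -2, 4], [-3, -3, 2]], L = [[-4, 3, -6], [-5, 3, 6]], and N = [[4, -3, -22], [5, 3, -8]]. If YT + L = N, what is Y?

Y = [[4, 1, -4], [2, -1, -2]]

YT = N − L = [[8, -6, -16], [10, 0, -14]].
Since T sits to the right of Y, Y = (N − L)T⁻¹.
det T = -2; the adjugate gives T⁻¹ = [[-4, -17/2, 11], [2, 9/2, -6], [-3, -6, 8]].
Y = (N − L)T⁻¹ = [[4, 1, -4], [2, -1, -2]].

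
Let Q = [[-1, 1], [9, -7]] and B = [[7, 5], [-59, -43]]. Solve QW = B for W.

W = [[-5, -4], [2, 1]]

Since Q multiplies W on the left, W = Q⁻¹B.
det Q = -2, so Q⁻¹ = [[7/2, 1/2], [9/2, 1/2]].
W = Q⁻¹B = [[7/2, 1/2], [9/2, 1/2]] · [[7, 5], [-59, -43]] = [[-5, -4], [2, 1]].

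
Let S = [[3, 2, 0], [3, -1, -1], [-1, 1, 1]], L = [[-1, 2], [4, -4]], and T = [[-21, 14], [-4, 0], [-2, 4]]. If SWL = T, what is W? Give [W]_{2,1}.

-2

Left-multiply by S⁻¹ and right-multiply by L⁻¹: W = S⁻¹TL⁻¹.
det S = -4; the adjugate gives S⁻¹ = [[0, 1/2, 1/2], [1/2, -3/4, -3/4], [-1/2, 5/4, 9/4]].
det L = -4, so L⁻¹ = [[1, 1/2], [1, 1/4]].
S⁻¹T = [[-3, 2], [-6, 4], [1, 2]].
W = (S⁻¹T)L⁻¹ = [[-1, -1], [-2, -2], [3, 1]].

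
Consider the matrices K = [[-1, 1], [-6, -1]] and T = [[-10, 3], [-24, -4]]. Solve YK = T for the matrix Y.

Y = [[4, 1], [0, 4]]

K is on the right of Y, so right-multiply by K⁻¹: Y = TK⁻¹.
K has determinant 7; K⁻¹ = [[-1/7, -1/7], [6/7, -1/7]].
Y = TK⁻¹ = [[-10, 3], [-24, -4]] · [[-1/7, -1/7], [6/7, -1/7]] = [[4, 1], [0, 4]].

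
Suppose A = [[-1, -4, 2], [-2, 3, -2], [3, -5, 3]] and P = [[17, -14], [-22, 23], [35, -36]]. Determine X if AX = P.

X = [[3, -4], [-4, 3], [2, -3]]

Since A multiplies X on the left, X = A⁻¹P.
det A = 3, so A⁻¹ = [[-1/3, 2/3, 2/3], [0, -3, -2], [1/3, -17/3, -11/3]].
X = A⁻¹P = [[-1/3, 2/3, 2/3], [0, -3, -2], [1/3, -17/3, -11/3]] · [[17, -14], [-22, 23], [35, -36]] = [[3, -4], [-4, 3], [2, -3]].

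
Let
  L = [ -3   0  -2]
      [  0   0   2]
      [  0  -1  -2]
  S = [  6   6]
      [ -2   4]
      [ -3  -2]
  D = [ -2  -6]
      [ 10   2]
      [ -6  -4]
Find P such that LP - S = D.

LP = D + S = [[4, 0], [8, 6], [-9, -6]].
Since L multiplies P on the left, P = L⁻¹(D + S).
det L = -6; the adjugate gives L⁻¹ = [[-1/3, -1/3, 0], [0, -1, -1], [0, 1/2, 0]].
P = L⁻¹(D + S) = [[-4, -2], [1, 0], [4, 3]].

P = [[-4, -2], [1, 0], [4, 3]]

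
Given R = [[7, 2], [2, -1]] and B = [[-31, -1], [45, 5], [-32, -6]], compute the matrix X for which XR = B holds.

X = [[-3, -5], [5, 5], [-4, -2]]

Since R sits to the right of X, X = BR⁻¹.
det R = -11; the adjugate gives R⁻¹ = [[1/11, 2/11], [2/11, -7/11]].
X = BR⁻¹ = [[-31, -1], [45, 5], [-32, -6]] · [[1/11, 2/11], [2/11, -7/11]] = [[-3, -5], [5, 5], [-4, -2]].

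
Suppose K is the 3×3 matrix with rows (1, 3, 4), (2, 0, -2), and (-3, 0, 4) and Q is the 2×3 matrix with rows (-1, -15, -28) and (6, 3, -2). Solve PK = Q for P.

K is on the right of P, so right-multiply by K⁻¹: P = QK⁻¹.
K has determinant -6; K⁻¹ = [[0, 2, 1], [1/3, -8/3, -5/3], [0, 3/2, 1]].
P = QK⁻¹ = [[-1, -15, -28], [6, 3, -2]] · [[0, 2, 1], [1/3, -8/3, -5/3], [0, 3/2, 1]] = [[-5, -4, -4], [1, 1, -1]].

P = [[-5, -4, -4], [1, 1, -1]]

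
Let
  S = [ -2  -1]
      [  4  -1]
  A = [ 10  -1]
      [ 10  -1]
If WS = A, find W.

W = [[-1, 2], [-1, 2]]

Since S sits to the right of W, W = AS⁻¹.
S has determinant 6; S⁻¹ = [[-1/6, 1/6], [-2/3, -1/3]].
W = AS⁻¹ = [[10, -1], [10, -1]] · [[-1/6, 1/6], [-2/3, -1/3]] = [[-1, 2], [-1, 2]].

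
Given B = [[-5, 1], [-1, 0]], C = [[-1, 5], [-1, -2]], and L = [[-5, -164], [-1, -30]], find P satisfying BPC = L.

P = B⁻¹LC⁻¹ (apply B⁻¹ on the left and C⁻¹ on the right).
det B = 1, so B⁻¹ = [[0, -1], [1, -5]].
det C = 7, so C⁻¹ = [[-2/7, -5/7], [1/7, -1/7]].
B⁻¹L = [[1, 30], [0, -14]].
P = (B⁻¹L)C⁻¹ = [[4, -5], [-2, 2]].

P = [[4, -5], [-2, 2]]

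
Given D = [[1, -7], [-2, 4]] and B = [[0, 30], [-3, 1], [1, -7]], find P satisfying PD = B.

P = [[-6, -3], [1, 2], [1, 0]]

Right-multiplying both sides by D⁻¹ gives P = BD⁻¹.
det D = -10; the adjugate gives D⁻¹ = [[-2/5, -7/10], [-1/5, -1/10]].
P = BD⁻¹ = [[0, 30], [-3, 1], [1, -7]] · [[-2/5, -7/10], [-1/5, -1/10]] = [[-6, -3], [1, 2], [1, 0]].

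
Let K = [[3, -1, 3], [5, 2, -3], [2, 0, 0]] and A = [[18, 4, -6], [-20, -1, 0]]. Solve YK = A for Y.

Right-multiplying both sides by K⁻¹ gives Y = AK⁻¹.
det K = -6, so K⁻¹ = [[0, 0, 1/2], [1, 1, -4], [2/3, 1/3, -11/6]].
Y = AK⁻¹ = [[18, 4, -6], [-20, -1, 0]] · [[0, 0, 1/2], [1, 1, -4], [2/3, 1/3, -11/6]] = [[0, 2, 4], [-1, -1, -6]].

Y = [[0, 2, 4], [-1, -1, -6]]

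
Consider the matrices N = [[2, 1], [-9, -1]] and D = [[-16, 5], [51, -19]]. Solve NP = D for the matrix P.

P = [[-5, 2], [-6, 1]]

N is on the left of P, so left-multiply by N⁻¹: P = N⁻¹D.
N has determinant 7; N⁻¹ = [[-1/7, -1/7], [9/7, 2/7]].
P = N⁻¹D = [[-1/7, -1/7], [9/7, 2/7]] · [[-16, 5], [51, -19]] = [[-5, 2], [-6, 1]].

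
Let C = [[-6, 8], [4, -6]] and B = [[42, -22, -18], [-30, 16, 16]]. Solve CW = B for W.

W = [[-3, 1, -5], [3, -2, -6]]

Since C multiplies W on the left, W = C⁻¹B.
C has determinant 4; C⁻¹ = [[-3/2, -2], [-1, -3/2]].
W = C⁻¹B = [[-3/2, -2], [-1, -3/2]] · [[42, -22, -18], [-30, 16, 16]] = [[-3, 1, -5], [3, -2, -6]].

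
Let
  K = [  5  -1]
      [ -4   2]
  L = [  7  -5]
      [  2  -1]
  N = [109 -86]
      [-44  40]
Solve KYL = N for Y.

Y = [[5, -3], [4, 4]]

Isolating Y: multiply by K⁻¹ from the left and L⁻¹ from the right, so Y = K⁻¹NL⁻¹.
det K = 6; the adjugate gives K⁻¹ = [[1/3, 1/6], [2/3, 5/6]].
L has determinant 3; L⁻¹ = [[-1/3, 5/3], [-2/3, 7/3]].
K⁻¹N = [[29, -22], [36, -24]].
Y = (K⁻¹N)L⁻¹ = [[5, -3], [4, 4]].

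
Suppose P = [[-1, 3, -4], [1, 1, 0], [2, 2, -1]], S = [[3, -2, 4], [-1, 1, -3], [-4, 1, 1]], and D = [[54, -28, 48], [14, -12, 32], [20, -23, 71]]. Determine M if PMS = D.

M = [[0, -5, 4], [2, -3, -4], [1, 3, -2]]

Left-multiply by P⁻¹ and right-multiply by S⁻¹: M = P⁻¹DS⁻¹.
det P = 4; the adjugate gives P⁻¹ = [[-1/4, -5/4, 1], [1/4, 9/4, -1], [0, 2, -1]].
S has determinant -2; S⁻¹ = [[-2, -3, -1], [-13/2, -19/2, -5/2], [-3/2, -5/2, -1/2]].
P⁻¹D = [[-11, -1, 19], [25, -11, 13], [8, -1, -7]].
M = (P⁻¹D)S⁻¹ = [[0, -5, 4], [2, -3, -4], [1, 3, -2]].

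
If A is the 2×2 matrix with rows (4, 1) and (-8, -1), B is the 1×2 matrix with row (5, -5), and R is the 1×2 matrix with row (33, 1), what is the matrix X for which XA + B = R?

X = [[5, -1]]

XA = R − B = [[28, 6]].
Right-multiplying both sides by A⁻¹ gives X = (R − B)A⁻¹.
det A = 4, so A⁻¹ = [[-1/4, -1/4], [2, 1]].
X = (R − B)A⁻¹ = [[5, -1]].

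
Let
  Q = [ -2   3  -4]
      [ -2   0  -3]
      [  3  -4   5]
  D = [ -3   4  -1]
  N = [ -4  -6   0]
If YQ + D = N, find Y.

Y = [[-2, 4, 1]]

YQ = N − D = [[-1, -10, 1]].
Right-multiplying both sides by Q⁻¹ gives Y = (N − D)Q⁻¹.
Q has determinant -5; Q⁻¹ = [[12/5, -1/5, 9/5], [-1/5, -2/5, -2/5], [-8/5, -1/5, -6/5]].
Y = (N − D)Q⁻¹ = [[-2, 4, 1]].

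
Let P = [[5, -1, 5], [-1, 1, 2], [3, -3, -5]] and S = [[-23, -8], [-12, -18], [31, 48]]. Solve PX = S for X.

Since P multiplies X on the left, X = P⁻¹S.
det P = 4; the adjugate gives P⁻¹ = [[1/4, -5, -7/4], [1/4, -10, -15/4], [0, 3, 1]].
X = P⁻¹S = [[1/4, -5, -7/4], [1/4, -10, -15/4], [0, 3, 1]] · [[-23, -8], [-12, -18], [31, 48]] = [[0, 4], [-2, -2], [-5, -6]].

X = [[0, 4], [-2, -2], [-5, -6]]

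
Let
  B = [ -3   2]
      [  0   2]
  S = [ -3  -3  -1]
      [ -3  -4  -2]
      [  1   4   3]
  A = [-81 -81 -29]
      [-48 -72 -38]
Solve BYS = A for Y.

Y = [[-1, -4, -4], [4, 3, -3]]

Left-multiply by B⁻¹ and right-multiply by S⁻¹: Y = B⁻¹AS⁻¹.
det B = -6; the adjugate gives B⁻¹ = [[-1/3, 1/3], [0, 1/2]].
S has determinant -1; S⁻¹ = [[4, -5, -2], [-7, 8, 3], [8, -9, -3]].
B⁻¹A = [[11, 3, -3], [-24, -36, -19]].
Y = (B⁻¹A)S⁻¹ = [[-1, -4, -4], [4, 3, -3]].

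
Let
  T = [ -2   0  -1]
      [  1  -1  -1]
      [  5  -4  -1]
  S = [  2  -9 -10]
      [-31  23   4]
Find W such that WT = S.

T is on the right of W, so right-multiply by T⁻¹: W = ST⁻¹.
det T = 5, so T⁻¹ = [[-3/5, 4/5, -1/5], [-4/5, 7/5, -3/5], [1/5, -8/5, 2/5]].
W = ST⁻¹ = [[2, -9, -10], [-31, 23, 4]] · [[-3/5, 4/5, -1/5], [-4/5, 7/5, -3/5], [1/5, -8/5, 2/5]] = [[4, 5, 1], [1, 1, -6]].

W = [[4, 5, 1], [1, 1, -6]]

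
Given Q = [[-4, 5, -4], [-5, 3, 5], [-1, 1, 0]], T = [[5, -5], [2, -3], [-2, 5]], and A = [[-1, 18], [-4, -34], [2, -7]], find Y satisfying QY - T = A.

Y = [[-4, 3], [-4, 1], [-2, -5]]

QY = A + T = [[4, 13], [-2, -37], [0, -2]].
Q is on the left of Y, so left-multiply by Q⁻¹: Y = Q⁻¹(A + T).
det Q = 3; the adjugate gives Q⁻¹ = [[-5/3, -4/3, 37/3], [-5/3, -4/3, 40/3], [-2/3, -1/3, 13/3]].
Y = Q⁻¹(A + T) = [[-4, 3], [-4, 1], [-2, -5]].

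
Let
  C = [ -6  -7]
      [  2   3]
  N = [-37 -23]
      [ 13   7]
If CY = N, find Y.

Left-multiplying both sides by C⁻¹ gives Y = C⁻¹N.
det C = -4; the adjugate gives C⁻¹ = [[-3/4, -7/4], [1/2, 3/2]].
Y = C⁻¹N = [[-3/4, -7/4], [1/2, 3/2]] · [[-37, -23], [13, 7]] = [[5, 5], [1, -1]].

Y = [[5, 5], [1, -1]]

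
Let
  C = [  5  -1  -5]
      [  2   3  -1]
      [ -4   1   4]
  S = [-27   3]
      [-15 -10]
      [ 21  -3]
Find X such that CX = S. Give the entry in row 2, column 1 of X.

-3

Left-multiplying both sides by C⁻¹ gives X = C⁻¹S.
det C = -1; the adjugate gives C⁻¹ = [[-13, 1, -16], [4, 0, 5], [-14, 1, -17]].
X = C⁻¹S = [[-13, 1, -16], [4, 0, 5], [-14, 1, -17]] · [[-27, 3], [-15, -10], [21, -3]] = [[0, -1], [-3, -3], [6, -1]].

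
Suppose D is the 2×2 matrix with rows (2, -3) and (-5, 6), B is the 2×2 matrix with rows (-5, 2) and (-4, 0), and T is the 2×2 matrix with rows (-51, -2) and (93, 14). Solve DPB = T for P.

Left-multiply by D⁻¹ and right-multiply by B⁻¹: P = D⁻¹TB⁻¹.
D has determinant -3; D⁻¹ = [[-2, -1], [-5/3, -2/3]].
det B = 8, so B⁻¹ = [[0, -1/4], [1/2, -5/8]].
D⁻¹T = [[9, -10], [23, -6]].
P = (D⁻¹T)B⁻¹ = [[-5, 4], [-3, -2]].

P = [[-5, 4], [-3, -2]]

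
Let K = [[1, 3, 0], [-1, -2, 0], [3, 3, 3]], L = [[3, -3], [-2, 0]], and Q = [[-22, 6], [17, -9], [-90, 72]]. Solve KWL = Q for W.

W = [[-5, -4], [1, 4], [-4, 3]]

Isolating W: multiply by K⁻¹ from the left and L⁻¹ from the right, so W = K⁻¹QL⁻¹.
det K = 3; the adjugate gives K⁻¹ = [[-2, -3, 0], [1, 1, 0], [1, 2, 1/3]].
det L = -6; the adjugate gives L⁻¹ = [[0, -1/2], [-1/3, -1/2]].
K⁻¹Q = [[-7, 15], [-5, -3], [-18, 12]].
W = (K⁻¹Q)L⁻¹ = [[-5, -4], [1, 4], [-4, 3]].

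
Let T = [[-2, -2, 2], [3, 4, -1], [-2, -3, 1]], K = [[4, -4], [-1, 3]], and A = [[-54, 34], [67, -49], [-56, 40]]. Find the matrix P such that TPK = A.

Left-multiply by T⁻¹ and right-multiply by K⁻¹: P = T⁻¹AK⁻¹.
det T = -2; the adjugate gives T⁻¹ = [[-1/2, 2, 3], [1/2, -1, -2], [1/2, 1, 1]].
K has determinant 8; K⁻¹ = [[3/8, 1/2], [1/8, 1/2]].
T⁻¹A = [[-7, 5], [18, -14], [-16, 8]].
P = (T⁻¹A)K⁻¹ = [[-2, -1], [5, 2], [-5, -4]].

P = [[-2, -1], [5, 2], [-5, -4]]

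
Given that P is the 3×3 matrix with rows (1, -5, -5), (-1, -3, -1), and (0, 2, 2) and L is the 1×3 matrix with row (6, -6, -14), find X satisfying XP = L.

X = [[2, -4, -4]]

Since P sits to the right of X, X = LP⁻¹.
det P = -4, so P⁻¹ = [[1, 0, 5/2], [-1/2, -1/2, -3/2], [1/2, 1/2, 2]].
X = LP⁻¹ = [[6, -6, -14]] · [[1, 0, 5/2], [-1/2, -1/2, -3/2], [1/2, 1/2, 2]] = [[2, -4, -4]].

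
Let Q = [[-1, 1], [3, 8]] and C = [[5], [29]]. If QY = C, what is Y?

Y = [[-1], [4]]

Q is on the left of Y, so left-multiply by Q⁻¹: Y = Q⁻¹C.
det Q = -11; the adjugate gives Q⁻¹ = [[-8/11, 1/11], [3/11, 1/11]].
Y = Q⁻¹C = [[-8/11, 1/11], [3/11, 1/11]] · [[5], [29]] = [[-1], [4]].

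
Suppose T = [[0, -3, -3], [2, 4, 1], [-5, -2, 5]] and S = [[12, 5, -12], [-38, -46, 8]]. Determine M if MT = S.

Right-multiplying both sides by T⁻¹ gives M = ST⁻¹.
det T = -3; the adjugate gives T⁻¹ = [[-22/3, -7, -3], [5, 5, 2], [-16/3, -5, -2]].
M = ST⁻¹ = [[12, 5, -12], [-38, -46, 8]] · [[-22/3, -7, -3], [5, 5, 2], [-16/3, -5, -2]] = [[1, 1, -2], [6, -4, 6]].

M = [[1, 1, -2], [6, -4, 6]]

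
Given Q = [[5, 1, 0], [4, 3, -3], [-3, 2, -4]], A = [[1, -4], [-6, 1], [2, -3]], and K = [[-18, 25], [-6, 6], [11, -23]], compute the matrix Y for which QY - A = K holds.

QY = K + A = [[-17, 21], [-12, 7], [13, -26]].
Q is on the left of Y, so left-multiply by Q⁻¹: Y = Q⁻¹(K + A).
Q has determinant -5; Q⁻¹ = [[6/5, -4/5, 3/5], [-5, 4, -3], [-17/5, 13/5, -11/5]].
Y = Q⁻¹(K + A) = [[-3, 4], [-2, 1], [-2, 4]].

Y = [[-3, 4], [-2, 1], [-2, 4]]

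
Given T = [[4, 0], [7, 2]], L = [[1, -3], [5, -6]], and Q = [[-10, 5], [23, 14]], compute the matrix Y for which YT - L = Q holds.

YT = Q + L = [[-9, 2], [28, 8]].
T is on the right of Y, so right-multiply by T⁻¹: Y = (Q + L)T⁻¹.
det T = 8; the adjugate gives T⁻¹ = [[1/4, 0], [-7/8, 1/2]].
Y = (Q + L)T⁻¹ = [[-4, 1], [0, 4]].

Y = [[-4, 1], [0, 4]]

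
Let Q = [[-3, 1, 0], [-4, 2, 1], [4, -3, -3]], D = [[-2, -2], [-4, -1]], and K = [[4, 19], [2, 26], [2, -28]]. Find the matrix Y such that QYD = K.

Y = Q⁻¹KD⁻¹ (apply Q⁻¹ on the left and D⁻¹ on the right).
Q has determinant 1; Q⁻¹ = [[-3, 3, 1], [-8, 9, 3], [4, -5, -2]].
det D = -6; the adjugate gives D⁻¹ = [[1/6, -1/3], [-2/3, 1/3]].
Q⁻¹K = [[-4, -7], [-8, -2], [2, 2]].
Y = (Q⁻¹K)D⁻¹ = [[4, -1], [0, 2], [-1, 0]].

Y = [[4, -1], [0, 2], [-1, 0]]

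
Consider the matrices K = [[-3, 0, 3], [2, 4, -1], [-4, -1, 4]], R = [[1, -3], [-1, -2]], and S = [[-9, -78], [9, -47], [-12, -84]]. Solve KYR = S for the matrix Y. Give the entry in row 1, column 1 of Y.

1

Isolating Y: multiply by K⁻¹ from the left and R⁻¹ from the right, so Y = K⁻¹SR⁻¹.
K has determinant -3; K⁻¹ = [[-5, 1, 4], [4/3, 0, -1], [-14/3, 1, 4]].
det R = -5; the adjugate gives R⁻¹ = [[2/5, -3/5], [-1/5, -1/5]].
K⁻¹S = [[6, 7], [0, -20], [3, -19]].
Y = (K⁻¹S)R⁻¹ = [[1, -5], [4, 4], [5, 2]].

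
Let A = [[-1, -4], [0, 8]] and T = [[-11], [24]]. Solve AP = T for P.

P = [[-1], [3]]

A is on the left of P, so left-multiply by A⁻¹: P = A⁻¹T.
det A = -8; the adjugate gives A⁻¹ = [[-1, -1/2], [0, 1/8]].
P = A⁻¹T = [[-1, -1/2], [0, 1/8]] · [[-11], [24]] = [[-1], [3]].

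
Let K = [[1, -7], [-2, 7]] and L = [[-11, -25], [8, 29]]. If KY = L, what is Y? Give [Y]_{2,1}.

Since K multiplies Y on the left, Y = K⁻¹L.
det K = -7, so K⁻¹ = [[-1, -1], [-2/7, -1/7]].
Y = K⁻¹L = [[-1, -1], [-2/7, -1/7]] · [[-11, -25], [8, 29]] = [[3, -4], [2, 3]].

2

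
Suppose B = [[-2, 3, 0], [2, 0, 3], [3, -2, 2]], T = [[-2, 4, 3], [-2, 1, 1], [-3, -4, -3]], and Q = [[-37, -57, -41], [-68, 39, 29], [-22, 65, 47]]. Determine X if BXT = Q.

Left-multiply by B⁻¹ and right-multiply by T⁻¹: X = B⁻¹QT⁻¹.
B has determinant 3; B⁻¹ = [[2, -2, 3], [5/3, -4/3, 2], [-4/3, 5/3, -2]].
det T = -5; the adjugate gives T⁻¹ = [[-1/5, 0, -1/5], [9/5, -3, 4/5], [-11/5, 4, -6/5]].
B⁻¹Q = [[-4, 3, 1], [-15, -17, -13], [-20, 11, 9]].
X = (B⁻¹Q)T⁻¹ = [[4, -5, 2], [1, -1, 5], [4, 3, 2]].

X = [[4, -5, 2], [1, -1, 5], [4, 3, 2]]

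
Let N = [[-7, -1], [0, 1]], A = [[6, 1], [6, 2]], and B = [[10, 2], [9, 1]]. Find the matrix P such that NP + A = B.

NP = B − A = [[4, 1], [3, -1]].
Left-multiplying both sides by N⁻¹ gives P = N⁻¹(B − A).
det N = -7; the adjugate gives N⁻¹ = [[-1/7, -1/7], [0, 1]].
P = N⁻¹(B − A) = [[-1, 0], [3, -1]].

P = [[-1, 0], [3, -1]]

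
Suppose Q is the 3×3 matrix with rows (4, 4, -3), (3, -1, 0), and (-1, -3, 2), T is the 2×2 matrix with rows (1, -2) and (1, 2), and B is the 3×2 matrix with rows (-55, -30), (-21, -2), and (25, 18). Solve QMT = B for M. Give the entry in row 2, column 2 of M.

M = Q⁻¹BT⁻¹ (apply Q⁻¹ on the left and T⁻¹ on the right).
det Q = -2; the adjugate gives Q⁻¹ = [[1, -1/2, 3/2], [3, -5/2, 9/2], [5, -4, 8]].
det T = 4, so T⁻¹ = [[1/2, 1/2], [-1/4, 1/4]].
Q⁻¹B = [[-7, -2], [0, -4], [9, 2]].
M = (Q⁻¹B)T⁻¹ = [[-3, -4], [1, -1], [4, 5]].

-1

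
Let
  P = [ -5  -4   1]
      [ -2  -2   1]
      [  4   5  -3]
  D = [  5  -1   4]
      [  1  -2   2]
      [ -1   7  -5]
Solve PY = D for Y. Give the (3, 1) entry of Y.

-3

Since P multiplies Y on the left, Y = P⁻¹D.
P has determinant 1; P⁻¹ = [[1, -7, -2], [-2, 11, 3], [-2, 9, 2]].
Y = P⁻¹D = [[1, -7, -2], [-2, 11, 3], [-2, 9, 2]] · [[5, -1, 4], [1, -2, 2], [-1, 7, -5]] = [[0, -1, 0], [-2, 1, -1], [-3, -2, 0]].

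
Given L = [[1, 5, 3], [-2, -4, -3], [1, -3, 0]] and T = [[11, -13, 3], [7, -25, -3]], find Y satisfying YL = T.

Since L sits to the right of Y, Y = TL⁻¹.
det L = 6; the adjugate gives L⁻¹ = [[-3/2, -3/2, -1/2], [-1/2, -1/2, -1/2], [5/3, 4/3, 1]].
Y = TL⁻¹ = [[11, -13, 3], [7, -25, -3]] · [[-3/2, -3/2, -1/2], [-1/2, -1/2, -1/2], [5/3, 4/3, 1]] = [[-5, -6, 4], [-3, -2, 6]].

Y = [[-5, -6, 4], [-3, -2, 6]]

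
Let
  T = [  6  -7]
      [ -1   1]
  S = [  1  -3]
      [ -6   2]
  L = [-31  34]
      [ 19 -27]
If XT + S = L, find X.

XT = L − S = [[-32, 37], [25, -29]].
Since T sits to the right of X, X = (L − S)T⁻¹.
det T = -1; the adjugate gives T⁻¹ = [[-1, -7], [-1, -6]].
X = (L − S)T⁻¹ = [[-5, 2], [4, -1]].

X = [[-5, 2], [4, -1]]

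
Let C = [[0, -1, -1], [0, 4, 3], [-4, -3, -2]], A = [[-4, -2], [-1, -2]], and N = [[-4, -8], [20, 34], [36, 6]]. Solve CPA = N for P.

P = [[3, 1], [-1, -4], [1, 0]]

Isolating P: multiply by C⁻¹ from the left and A⁻¹ from the right, so P = C⁻¹NA⁻¹.
C has determinant -4; C⁻¹ = [[-1/4, -1/4, -1/4], [3, 1, 0], [-4, -1, 0]].
A has determinant 6; A⁻¹ = [[-1/3, 1/3], [1/6, -2/3]].
C⁻¹N = [[-13, -8], [8, 10], [-4, -2]].
P = (C⁻¹N)A⁻¹ = [[3, 1], [-1, -4], [1, 0]].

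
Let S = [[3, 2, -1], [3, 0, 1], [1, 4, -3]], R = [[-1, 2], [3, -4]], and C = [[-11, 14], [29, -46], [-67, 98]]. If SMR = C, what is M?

M = [[-2, 2], [0, -5], [-5, 0]]

Isolating M: multiply by S⁻¹ from the left and R⁻¹ from the right, so M = S⁻¹CR⁻¹.
det S = -4; the adjugate gives S⁻¹ = [[1, -1/2, -1/2], [-5/2, 2, 3/2], [-3, 5/2, 3/2]].
R has determinant -2; R⁻¹ = [[2, 1], [3/2, 1/2]].
S⁻¹C = [[8, -12], [-15, 20], [5, -10]].
M = (S⁻¹C)R⁻¹ = [[-2, 2], [0, -5], [-5, 0]].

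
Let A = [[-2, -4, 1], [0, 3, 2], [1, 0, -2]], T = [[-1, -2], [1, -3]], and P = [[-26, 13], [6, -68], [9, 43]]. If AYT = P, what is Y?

Y = A⁻¹PT⁻¹ (apply A⁻¹ on the left and T⁻¹ on the right).
A has determinant 1; A⁻¹ = [[-6, -8, -11], [2, 3, 4], [-3, -4, -6]].
T has determinant 5; T⁻¹ = [[-3/5, 2/5], [-1/5, -1/5]].
A⁻¹P = [[9, -7], [2, -6], [0, -25]].
Y = (A⁻¹P)T⁻¹ = [[-4, 5], [0, 2], [5, 5]].

Y = [[-4, 5], [0, 2], [5, 5]]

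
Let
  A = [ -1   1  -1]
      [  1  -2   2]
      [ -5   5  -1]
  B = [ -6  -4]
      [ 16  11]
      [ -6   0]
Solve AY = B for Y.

Left-multiplying both sides by A⁻¹ gives Y = A⁻¹B.
det A = 4; the adjugate gives A⁻¹ = [[-2, -1, 0], [-9/4, -1, 1/4], [-5/4, 0, 1/4]].
Y = A⁻¹B = [[-2, -1, 0], [-9/4, -1, 1/4], [-5/4, 0, 1/4]] · [[-6, -4], [16, 11], [-6, 0]] = [[-4, -3], [-4, -2], [6, 5]].

Y = [[-4, -3], [-4, -2], [6, 5]]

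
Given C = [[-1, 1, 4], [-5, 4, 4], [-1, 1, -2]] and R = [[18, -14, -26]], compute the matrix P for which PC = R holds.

Right-multiplying both sides by C⁻¹ gives P = RC⁻¹.
det C = -6, so C⁻¹ = [[2, -1, 2], [7/3, -1, 8/3], [1/6, 0, -1/6]].
P = RC⁻¹ = [[18, -14, -26]] · [[2, -1, 2], [7/3, -1, 8/3], [1/6, 0, -1/6]] = [[-1, -4, 3]].

P = [[-1, -4, 3]]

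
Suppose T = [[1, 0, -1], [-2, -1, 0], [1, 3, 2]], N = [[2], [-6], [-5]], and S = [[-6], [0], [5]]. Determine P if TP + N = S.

TP = S − N = [[-8], [6], [10]].
Since T multiplies P on the left, P = T⁻¹(S − N).
T has determinant 3; T⁻¹ = [[-2/3, -1, -1/3], [4/3, 1, 2/3], [-5/3, -1, -1/3]].
P = T⁻¹(S − N) = [[-4], [2], [4]].

P = [[-4], [2], [4]]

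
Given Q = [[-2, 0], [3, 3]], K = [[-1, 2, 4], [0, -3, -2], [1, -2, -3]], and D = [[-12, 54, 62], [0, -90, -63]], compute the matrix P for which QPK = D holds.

Left-multiply by Q⁻¹ and right-multiply by K⁻¹: P = Q⁻¹DK⁻¹.
Q has determinant -6; Q⁻¹ = [[-1/2, 0], [1/2, 1/3]].
K has determinant 3; K⁻¹ = [[5/3, -2/3, 8/3], [-2/3, -1/3, -2/3], [1, 0, 1]].
Q⁻¹D = [[6, -27, -31], [-6, -3, 10]].
P = (Q⁻¹D)K⁻¹ = [[-3, 5, 3], [2, 5, -4]].

P = [[-3, 5, 3], [2, 5, -4]]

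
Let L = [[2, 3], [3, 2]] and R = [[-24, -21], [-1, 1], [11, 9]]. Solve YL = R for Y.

Since L sits to the right of Y, Y = RL⁻¹.
det L = -5, so L⁻¹ = [[-2/5, 3/5], [3/5, -2/5]].
Y = RL⁻¹ = [[-24, -21], [-1, 1], [11, 9]] · [[-2/5, 3/5], [3/5, -2/5]] = [[-3, -6], [1, -1], [1, 3]].

Y = [[-3, -6], [1, -1], [1, 3]]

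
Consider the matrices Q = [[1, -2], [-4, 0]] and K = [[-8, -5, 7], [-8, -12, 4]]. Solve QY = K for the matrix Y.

Y = [[2, 3, -1], [5, 4, -4]]

Since Q multiplies Y on the left, Y = Q⁻¹K.
Q has determinant -8; Q⁻¹ = [[0, -1/4], [-1/2, -1/8]].
Y = Q⁻¹K = [[0, -1/4], [-1/2, -1/8]] · [[-8, -5, 7], [-8, -12, 4]] = [[2, 3, -1], [5, 4, -4]].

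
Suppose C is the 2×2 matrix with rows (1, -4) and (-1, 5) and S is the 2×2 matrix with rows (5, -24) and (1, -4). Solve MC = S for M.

C is on the right of M, so right-multiply by C⁻¹: M = SC⁻¹.
det C = 1; the adjugate gives C⁻¹ = [[5, 4], [1, 1]].
M = SC⁻¹ = [[5, -24], [1, -4]] · [[5, 4], [1, 1]] = [[1, -4], [1, 0]].

M = [[1, -4], [1, 0]]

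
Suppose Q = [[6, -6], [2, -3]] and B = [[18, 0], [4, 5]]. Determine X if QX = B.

Since Q multiplies X on the left, X = Q⁻¹B.
Q has determinant -6; Q⁻¹ = [[1/2, -1], [1/3, -1]].
X = Q⁻¹B = [[1/2, -1], [1/3, -1]] · [[18, 0], [4, 5]] = [[5, -5], [2, -5]].

X = [[5, -5], [2, -5]]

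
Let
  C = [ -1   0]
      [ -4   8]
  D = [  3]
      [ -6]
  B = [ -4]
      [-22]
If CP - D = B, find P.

P = [[1], [-3]]

CP = B + D = [[-1], [-28]].
Since C multiplies P on the left, P = C⁻¹(B + D).
C has determinant -8; C⁻¹ = [[-1, 0], [-1/2, 1/8]].
P = C⁻¹(B + D) = [[1], [-3]].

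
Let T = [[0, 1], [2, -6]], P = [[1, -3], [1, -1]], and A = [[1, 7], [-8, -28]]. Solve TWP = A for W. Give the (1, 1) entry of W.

Left-multiply by T⁻¹ and right-multiply by P⁻¹: W = T⁻¹AP⁻¹.
det T = -2, so T⁻¹ = [[3, 1/2], [1, 0]].
det P = 2, so P⁻¹ = [[-1/2, 3/2], [-1/2, 1/2]].
T⁻¹A = [[-1, 7], [1, 7]].
W = (T⁻¹A)P⁻¹ = [[-3, 2], [-4, 5]].

-3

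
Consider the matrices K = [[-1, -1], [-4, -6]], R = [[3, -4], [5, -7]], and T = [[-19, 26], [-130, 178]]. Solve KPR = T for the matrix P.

P = K⁻¹TR⁻¹ (apply K⁻¹ on the left and R⁻¹ on the right).
det K = 2, so K⁻¹ = [[-3, 1/2], [2, -1/2]].
det R = -1, so R⁻¹ = [[7, -4], [5, -3]].
K⁻¹T = [[-8, 11], [27, -37]].
P = (K⁻¹T)R⁻¹ = [[-1, -1], [4, 3]].

P = [[-1, -1], [4, 3]]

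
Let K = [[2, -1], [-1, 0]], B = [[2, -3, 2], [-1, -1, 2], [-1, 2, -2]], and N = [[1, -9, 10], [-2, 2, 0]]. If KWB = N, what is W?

W = [[2, 0, 2], [2, -3, 4]]

Left-multiply by K⁻¹ and right-multiply by B⁻¹: W = K⁻¹NB⁻¹.
det K = -1, so K⁻¹ = [[0, -1], [-1, -2]].
det B = 2, so B⁻¹ = [[-1, -1, -2], [-2, -1, -3], [-3/2, -1/2, -5/2]].
K⁻¹N = [[2, -2, 0], [3, 5, -10]].
W = (K⁻¹N)B⁻¹ = [[2, 0, 2], [2, -3, 4]].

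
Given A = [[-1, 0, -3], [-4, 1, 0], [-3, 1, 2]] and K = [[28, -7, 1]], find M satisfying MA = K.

Since A sits to the right of M, M = KA⁻¹.
A has determinant 1; A⁻¹ = [[2, -3, 3], [8, -11, 12], [-1, 1, -1]].
M = KA⁻¹ = [[28, -7, 1]] · [[2, -3, 3], [8, -11, 12], [-1, 1, -1]] = [[-1, -6, -1]].

M = [[-1, -6, -1]]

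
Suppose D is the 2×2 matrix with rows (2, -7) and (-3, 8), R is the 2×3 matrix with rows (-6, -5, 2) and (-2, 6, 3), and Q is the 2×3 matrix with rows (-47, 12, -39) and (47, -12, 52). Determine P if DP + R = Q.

P = [[-3, -2, -3], [5, -3, 5]]

DP = Q − R = [[-41, 17, -41], [49, -18, 49]].
D is on the left of P, so left-multiply by D⁻¹: P = D⁻¹(Q − R).
D has determinant -5; D⁻¹ = [[-8/5, -7/5], [-3/5, -2/5]].
P = D⁻¹(Q − R) = [[-3, -2, -3], [5, -3, 5]].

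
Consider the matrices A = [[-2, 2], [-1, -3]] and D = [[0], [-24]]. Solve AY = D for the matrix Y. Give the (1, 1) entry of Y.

6

Since A multiplies Y on the left, Y = A⁻¹D.
det A = 8; the adjugate gives A⁻¹ = [[-3/8, -1/4], [1/8, -1/4]].
Y = A⁻¹D = [[-3/8, -1/4], [1/8, -1/4]] · [[0], [-24]] = [[6], [6]].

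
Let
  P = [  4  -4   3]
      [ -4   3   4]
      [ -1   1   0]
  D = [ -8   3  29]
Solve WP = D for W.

W = [[3, 5, 0]]

Right-multiplying both sides by P⁻¹ gives W = DP⁻¹.
det P = -3; the adjugate gives P⁻¹ = [[4/3, -1, 25/3], [4/3, -1, 28/3], [1/3, 0, 4/3]].
W = DP⁻¹ = [[-8, 3, 29]] · [[4/3, -1, 25/3], [4/3, -1, 28/3], [1/3, 0, 4/3]] = [[3, 5, 0]].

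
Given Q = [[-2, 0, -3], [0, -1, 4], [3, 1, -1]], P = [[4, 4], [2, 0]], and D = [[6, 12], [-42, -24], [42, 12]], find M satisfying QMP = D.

Left-multiply by Q⁻¹ and right-multiply by P⁻¹: M = Q⁻¹DP⁻¹.
Q has determinant -3; Q⁻¹ = [[1, 1, 1], [-4, -11/3, -8/3], [-1, -2/3, -2/3]].
det P = -8; the adjugate gives P⁻¹ = [[0, 1/2], [1/4, -1/2]].
Q⁻¹D = [[6, 0], [18, 8], [-6, -4]].
M = (Q⁻¹D)P⁻¹ = [[0, 3], [2, 5], [-1, -1]].

M = [[0, 3], [2, 5], [-1, -1]]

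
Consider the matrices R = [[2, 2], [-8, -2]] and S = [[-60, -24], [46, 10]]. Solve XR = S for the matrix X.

X = [[-6, 6], [-1, -6]]

Right-multiplying both sides by R⁻¹ gives X = SR⁻¹.
R has determinant 12; R⁻¹ = [[-1/6, -1/6], [2/3, 1/6]].
X = SR⁻¹ = [[-60, -24], [46, 10]] · [[-1/6, -1/6], [2/3, 1/6]] = [[-6, 6], [-1, -6]].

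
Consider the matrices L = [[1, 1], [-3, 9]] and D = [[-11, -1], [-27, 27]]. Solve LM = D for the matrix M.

Since L multiplies M on the left, M = L⁻¹D.
L has determinant 12; L⁻¹ = [[3/4, -1/12], [1/4, 1/12]].
M = L⁻¹D = [[3/4, -1/12], [1/4, 1/12]] · [[-11, -1], [-27, 27]] = [[-6, -3], [-5, 2]].

M = [[-6, -3], [-5, 2]]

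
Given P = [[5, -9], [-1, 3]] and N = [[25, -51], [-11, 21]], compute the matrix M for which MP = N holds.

P is on the right of M, so right-multiply by P⁻¹: M = NP⁻¹.
det P = 6, so P⁻¹ = [[1/2, 3/2], [1/6, 5/6]].
M = NP⁻¹ = [[25, -51], [-11, 21]] · [[1/2, 3/2], [1/6, 5/6]] = [[4, -5], [-2, 1]].

M = [[4, -5], [-2, 1]]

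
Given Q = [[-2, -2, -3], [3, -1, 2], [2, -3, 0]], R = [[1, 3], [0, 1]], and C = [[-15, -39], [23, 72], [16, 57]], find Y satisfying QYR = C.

Y = [[5, 0], [-2, -3], [3, 0]]

Left-multiply by Q⁻¹ and right-multiply by R⁻¹: Y = Q⁻¹CR⁻¹.
det Q = 1, so Q⁻¹ = [[6, 9, -7], [4, 6, -5], [-7, -10, 8]].
det R = 1; the adjugate gives R⁻¹ = [[1, -3], [0, 1]].
Q⁻¹C = [[5, 15], [-2, -9], [3, 9]].
Y = (Q⁻¹C)R⁻¹ = [[5, 0], [-2, -3], [3, 0]].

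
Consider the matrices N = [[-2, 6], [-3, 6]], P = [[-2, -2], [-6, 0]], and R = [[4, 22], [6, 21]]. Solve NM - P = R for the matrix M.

M = [[2, -1], [1, 3]]

NM = R + P = [[2, 20], [0, 21]].
Since N multiplies M on the left, M = N⁻¹(R + P).
det N = 6, so N⁻¹ = [[1, -1], [1/2, -1/3]].
M = N⁻¹(R + P) = [[2, -1], [1, 3]].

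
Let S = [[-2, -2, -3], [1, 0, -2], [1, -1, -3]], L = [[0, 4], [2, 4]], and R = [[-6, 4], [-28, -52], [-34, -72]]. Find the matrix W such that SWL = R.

Isolating W: multiply by S⁻¹ from the left and L⁻¹ from the right, so W = S⁻¹RL⁻¹.
det S = 5; the adjugate gives S⁻¹ = [[-2/5, -3/5, 4/5], [1/5, 9/5, -7/5], [-1/5, -4/5, 2/5]].
L has determinant -8; L⁻¹ = [[-1/2, 1/2], [1/4, 0]].
S⁻¹R = [[-8, -28], [-4, 8], [10, 12]].
W = (S⁻¹R)L⁻¹ = [[-3, -4], [4, -2], [-2, 5]].

W = [[-3, -4], [4, -2], [-2, 5]]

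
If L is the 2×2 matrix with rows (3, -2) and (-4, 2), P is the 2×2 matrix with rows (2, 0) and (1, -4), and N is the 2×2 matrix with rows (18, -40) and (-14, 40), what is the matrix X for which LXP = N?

Left-multiply by L⁻¹ and right-multiply by P⁻¹: X = L⁻¹NP⁻¹.
L has determinant -2; L⁻¹ = [[-1, -1], [-2, -3/2]].
det P = -8, so P⁻¹ = [[1/2, 0], [1/8, -1/4]].
L⁻¹N = [[-4, 0], [-15, 20]].
X = (L⁻¹N)P⁻¹ = [[-2, 0], [-5, -5]].

X = [[-2, 0], [-5, -5]]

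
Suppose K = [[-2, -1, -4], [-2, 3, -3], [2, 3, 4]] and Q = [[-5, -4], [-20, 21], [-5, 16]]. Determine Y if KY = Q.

Left-multiplying both sides by K⁻¹ gives Y = K⁻¹Q.
det K = 4; the adjugate gives K⁻¹ = [[21/4, -2, 15/4], [1/2, 0, 1/2], [-3, 1, -2]].
Y = K⁻¹Q = [[21/4, -2, 15/4], [1/2, 0, 1/2], [-3, 1, -2]] · [[-5, -4], [-20, 21], [-5, 16]] = [[-5, -3], [-5, 6], [5, 1]].

Y = [[-5, -3], [-5, 6], [5, 1]]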